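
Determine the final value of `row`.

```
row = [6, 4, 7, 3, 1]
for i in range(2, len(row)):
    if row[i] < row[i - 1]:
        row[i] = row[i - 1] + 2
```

[6, 4, 7, 9, 11]

i=2: 7>=4, unchanged → [6, 4, 7, 3, 1]
i=3: 3<7, row[3] = 7+2 = 9 → [6, 4, 7, 9, 1]
i=4: 1<9, row[4] = 9+2 = 11 → [6, 4, 7, 9, 11]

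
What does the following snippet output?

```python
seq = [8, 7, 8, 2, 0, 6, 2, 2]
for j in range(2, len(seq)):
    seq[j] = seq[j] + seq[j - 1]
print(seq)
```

[8, 7, 15, 17, 17, 23, 25, 27]

j=2: seq[2] = 8+7 = 15 → [8, 7, 15, 2, 0, 6, 2, 2]
j=3: seq[3] = 2+15 = 17 → [8, 7, 15, 17, 0, 6, 2, 2]
j=4: seq[4] = 0+17 = 17 → [8, 7, 15, 17, 17, 6, 2, 2]
j=5: seq[5] = 6+17 = 23 → [8, 7, 15, 17, 17, 23, 2, 2]
j=6: seq[6] = 2+23 = 25 → [8, 7, 15, 17, 17, 23, 25, 2]
j=7: seq[7] = 2+25 = 27 → [8, 7, 15, 17, 17, 23, 25, 27]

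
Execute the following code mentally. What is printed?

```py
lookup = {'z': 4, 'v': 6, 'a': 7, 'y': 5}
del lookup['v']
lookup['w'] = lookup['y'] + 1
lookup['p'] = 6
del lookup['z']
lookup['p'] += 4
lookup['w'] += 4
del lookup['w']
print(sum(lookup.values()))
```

22

del 'v' → {'z': 4, 'a': 7, 'y': 5}
lookup['w'] = lookup['y']+1 = 6 → {'z': 4, 'a': 7, 'y': 5, 'w': 6}
lookup['p'] = 6 → {'z': 4, 'a': 7, 'y': 5, 'w': 6, 'p': 6}
del 'z' → {'a': 7, 'y': 5, 'w': 6, 'p': 6}
lookup['p'] = 6+4 = 10 → {'a': 7, 'y': 5, 'w': 6, 'p': 10}
lookup['w'] = 6+4 = 10 → {'a': 7, 'y': 5, 'w': 10, 'p': 10}
del 'w' → {'a': 7, 'y': 5, 'p': 10}
sum of values = 22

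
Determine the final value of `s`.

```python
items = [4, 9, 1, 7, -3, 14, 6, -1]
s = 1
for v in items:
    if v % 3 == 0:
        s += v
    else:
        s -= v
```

-12

v=4: not %3==0, s = 1-4 = -3
v=9: %3==0, s = (-3)+9 = 6
v=1: not %3==0, s = 6-1 = 5
v=7: not %3==0, s = 5-7 = -2
v=-3: %3==0, s = (-2)+(-3) = -5
v=14: not %3==0, s = (-5)-14 = -19
v=6: %3==0, s = (-19)+6 = -13
v=-1: not %3==0, s = (-13)-(-1) = -12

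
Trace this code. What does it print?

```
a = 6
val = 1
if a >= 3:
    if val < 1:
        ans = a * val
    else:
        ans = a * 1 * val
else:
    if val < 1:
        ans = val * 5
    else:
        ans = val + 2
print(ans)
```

a=6, val=1
a >= 3 is True; val < 1 is False
→ ans = a * 1 * val = 6

6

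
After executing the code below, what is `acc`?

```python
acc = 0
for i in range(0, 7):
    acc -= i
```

-21

i=0: acc = 0-0 = 0
i=1: acc = 0-1 = -1
i=2: acc = (-1)-2 = -3
i=3: acc = (-3)-3 = -6
i=4: acc = (-6)-4 = -10
i=5: acc = (-10)-5 = -15
i=6: acc = (-15)-6 = -21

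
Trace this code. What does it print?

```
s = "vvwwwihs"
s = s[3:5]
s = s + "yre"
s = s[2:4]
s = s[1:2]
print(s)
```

slice [3:5] → 'ww'
+ 'yre' → 'wwyre'
slice [2:4] → 'yr'
slice [1:2] → 'r'

r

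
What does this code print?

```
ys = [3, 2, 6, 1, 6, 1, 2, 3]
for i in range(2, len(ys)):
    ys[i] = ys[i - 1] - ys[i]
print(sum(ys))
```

-58

i=2: ys[2] = 2-6 = -4 → [3, 2, -4, 1, 6, 1, 2, 3]
i=3: ys[3] = (-4)-1 = -5 → [3, 2, -4, -5, 6, 1, 2, 3]
i=4: ys[4] = (-5)-6 = -11 → [3, 2, -4, -5, -11, 1, 2, 3]
i=5: ys[5] = (-11)-1 = -12 → [3, 2, -4, -5, -11, -12, 2, 3]
i=6: ys[6] = (-12)-2 = -14 → [3, 2, -4, -5, -11, -12, -14, 3]
i=7: ys[7] = (-14)-3 = -17 → [3, 2, -4, -5, -11, -12, -14, -17]
sum = -58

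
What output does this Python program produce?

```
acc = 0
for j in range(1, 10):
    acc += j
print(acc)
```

45

j=1: acc = 0+1 = 1
j=2: acc = 1+2 = 3
j=3: acc = 3+3 = 6
j=4: acc = 6+4 = 10
j=5: acc = 10+5 = 15
j=6: acc = 15+6 = 21
j=7: acc = 21+7 = 28
j=8: acc = 28+8 = 36
j=9: acc = 36+9 = 45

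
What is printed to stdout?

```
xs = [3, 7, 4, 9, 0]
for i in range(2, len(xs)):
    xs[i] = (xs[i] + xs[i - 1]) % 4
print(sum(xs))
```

13

i=2: xs[2] = (4+7)%4 = 3 → [3, 7, 3, 9, 0]
i=3: xs[3] = (9+3)%4 = 0 → [3, 7, 3, 0, 0]
i=4: xs[4] = (0+0)%4 = 0 → [3, 7, 3, 0, 0]
sum = 13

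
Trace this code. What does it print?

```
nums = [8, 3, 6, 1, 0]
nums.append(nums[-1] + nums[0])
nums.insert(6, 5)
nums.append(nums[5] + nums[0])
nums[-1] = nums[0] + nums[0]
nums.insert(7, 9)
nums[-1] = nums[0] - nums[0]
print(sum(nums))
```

append nums[-1]+nums[0] = 0+8 = 8 → [8, 3, 6, 1, 0, 8]
insert 5 at 6 → [8, 3, 6, 1, 0, 8, 5]
append nums[5]+nums[0] = 8+8 = 16 → [8, 3, 6, 1, 0, 8, 5, 16]
nums[-1] = nums[0]+nums[0] = 8+8 = 16 → [8, 3, 6, 1, 0, 8, 5, 16]
insert 9 at 7 → [8, 3, 6, 1, 0, 8, 5, 9, 16]
nums[-1] = nums[0]-nums[0] = 8-8 = 0 → [8, 3, 6, 1, 0, 8, 5, 9, 0]
sum = 40

40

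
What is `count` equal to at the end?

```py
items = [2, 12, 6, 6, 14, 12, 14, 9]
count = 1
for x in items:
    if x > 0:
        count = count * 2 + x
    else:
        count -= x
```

x=2: >0, count = 1*2+2 = 4
x=12: >0, count = 4*2+12 = 20
x=6: >0, count = 20*2+6 = 46
x=6: >0, count = 46*2+6 = 98
x=14: >0, count = 98*2+14 = 210
x=12: >0, count = 210*2+12 = 432
x=14: >0, count = 432*2+14 = 878
x=9: >0, count = 878*2+9 = 1765

1765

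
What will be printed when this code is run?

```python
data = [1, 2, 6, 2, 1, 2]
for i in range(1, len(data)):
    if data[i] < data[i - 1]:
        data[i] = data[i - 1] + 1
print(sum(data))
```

33

i=1: 2>=1, unchanged → [1, 2, 6, 2, 1, 2]
i=2: 6>=2, unchanged → [1, 2, 6, 2, 1, 2]
i=3: 2<6, data[3] = 6+1 = 7 → [1, 2, 6, 7, 1, 2]
i=4: 1<7, data[4] = 7+1 = 8 → [1, 2, 6, 7, 8, 2]
i=5: 2<8, data[5] = 8+1 = 9 → [1, 2, 6, 7, 8, 9]
sum = 33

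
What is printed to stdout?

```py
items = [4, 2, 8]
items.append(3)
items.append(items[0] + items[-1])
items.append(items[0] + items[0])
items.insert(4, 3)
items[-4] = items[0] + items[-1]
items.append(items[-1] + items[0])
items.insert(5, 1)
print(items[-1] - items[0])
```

8

append 3 → [4, 2, 8, 3]
append items[0]+items[-1] = 4+3 = 7 → [4, 2, 8, 3, 7]
append items[0]+items[0] = 4+4 = 8 → [4, 2, 8, 3, 7, 8]
insert 3 at 4 → [4, 2, 8, 3, 3, 7, 8]
items[-4] = items[0]+items[-1] = 4+8 = 12 → [4, 2, 8, 12, 3, 7, 8]
append items[-1]+items[0] = 8+4 = 12 → [4, 2, 8, 12, 3, 7, 8, 12]
insert 1 at 5 → [4, 2, 8, 12, 3, 1, 7, 8, 12]
items[-1]-items[0] = 12-4 = 8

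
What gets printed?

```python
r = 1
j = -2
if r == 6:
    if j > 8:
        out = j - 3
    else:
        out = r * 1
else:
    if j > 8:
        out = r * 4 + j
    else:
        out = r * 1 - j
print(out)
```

3

r=1, j=-2
r == 6 is False; j > 8 is False
→ out = r * 1 - j = 3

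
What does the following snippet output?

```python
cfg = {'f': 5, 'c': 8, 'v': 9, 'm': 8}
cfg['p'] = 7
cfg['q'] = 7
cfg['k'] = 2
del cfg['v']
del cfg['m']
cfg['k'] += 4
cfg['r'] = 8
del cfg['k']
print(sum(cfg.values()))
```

cfg['p'] = 7 → {'f': 5, 'c': 8, 'v': 9, 'm': 8, 'p': 7}
cfg['q'] = 7 → {'f': 5, 'c': 8, 'v': 9, 'm': 8, 'p': 7, 'q': 7}
cfg['k'] = 2 → {'f': 5, 'c': 8, 'v': 9, 'm': 8, 'p': 7, 'q': 7, 'k': 2}
del 'v' → {'f': 5, 'c': 8, 'm': 8, 'p': 7, 'q': 7, 'k': 2}
del 'm' → {'f': 5, 'c': 8, 'p': 7, 'q': 7, 'k': 2}
cfg['k'] = 2+4 = 6 → {'f': 5, 'c': 8, 'p': 7, 'q': 7, 'k': 6}
cfg['r'] = 8 → {'f': 5, 'c': 8, 'p': 7, 'q': 7, 'k': 6, 'r': 8}
del 'k' → {'f': 5, 'c': 8, 'p': 7, 'q': 7, 'r': 8}
sum of values = 35

35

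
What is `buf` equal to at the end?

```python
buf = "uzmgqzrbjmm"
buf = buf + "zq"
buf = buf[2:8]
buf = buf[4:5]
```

+ 'zq' → 'uzmgqzrbjmmzq'
slice [2:8] → 'mgqzrb'
slice [4:5] → 'r'

'r'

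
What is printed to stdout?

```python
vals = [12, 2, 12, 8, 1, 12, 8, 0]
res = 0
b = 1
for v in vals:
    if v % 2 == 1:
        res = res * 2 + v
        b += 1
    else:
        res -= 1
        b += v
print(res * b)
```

v=12: not odd, res = 0-1 = -1; b=13
v=2: not odd, res = (-1)-1 = -2; b=15
v=12: not odd, res = (-2)-1 = -3; b=27
v=8: not odd, res = (-3)-1 = -4; b=35
v=1: odd, res = (-4)*2+1 = -7; b=36
v=12: not odd, res = (-7)-1 = -8; b=48
v=8: not odd, res = (-8)-1 = -9; b=56
v=0: not odd, res = (-9)-1 = -10; b=56
res*b = (-10)*56 = -560

-560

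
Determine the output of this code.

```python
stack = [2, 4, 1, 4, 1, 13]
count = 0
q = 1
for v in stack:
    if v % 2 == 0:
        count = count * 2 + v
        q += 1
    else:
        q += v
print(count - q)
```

1

v=2: even, count = 0*2+2 = 2; q=2
v=4: even, count = 2*2+4 = 8; q=3
v=1: not even; q=4
v=4: even, count = 8*2+4 = 20; q=5
v=1: not even; q=6
v=13: not even; q=19
count-q = 20-19 = 1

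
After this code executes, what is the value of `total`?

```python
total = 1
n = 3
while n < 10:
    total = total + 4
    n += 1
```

29

n=3: total = 1+4 = 5
n=4: total = 5+4 = 9
n=5: total = 9+4 = 13
n=6: total = 13+4 = 17
n=7: total = 17+4 = 21
n=8: total = 21+4 = 25
n=9: total = 25+4 = 29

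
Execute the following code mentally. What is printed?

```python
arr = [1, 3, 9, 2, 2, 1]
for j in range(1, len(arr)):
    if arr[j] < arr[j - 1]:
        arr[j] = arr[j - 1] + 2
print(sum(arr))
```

j=1: 3>=1, unchanged → [1, 3, 9, 2, 2, 1]
j=2: 9>=3, unchanged → [1, 3, 9, 2, 2, 1]
j=3: 2<9, arr[3] = 9+2 = 11 → [1, 3, 9, 11, 2, 1]
j=4: 2<11, arr[4] = 11+2 = 13 → [1, 3, 9, 11, 13, 1]
j=5: 1<13, arr[5] = 13+2 = 15 → [1, 3, 9, 11, 13, 15]
sum = 52

52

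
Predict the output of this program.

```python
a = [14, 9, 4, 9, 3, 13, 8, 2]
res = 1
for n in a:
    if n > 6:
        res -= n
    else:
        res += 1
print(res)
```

-49

n=14: >6, res = 1-14 = -13
n=9: >6, res = (-13)-9 = -22
n=4: not >6, res = (-22)+1 = -21
n=9: >6, res = (-21)-9 = -30
n=3: not >6, res = (-30)+1 = -29
n=13: >6, res = (-29)-13 = -42
n=8: >6, res = (-42)-8 = -50
n=2: not >6, res = (-50)+1 = -49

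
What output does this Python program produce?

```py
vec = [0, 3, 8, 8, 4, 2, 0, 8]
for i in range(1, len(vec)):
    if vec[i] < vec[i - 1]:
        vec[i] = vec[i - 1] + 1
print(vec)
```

[0, 3, 8, 8, 9, 10, 11, 12]

i=1: 3>=0, unchanged → [0, 3, 8, 8, 4, 2, 0, 8]
i=2: 8>=3, unchanged → [0, 3, 8, 8, 4, 2, 0, 8]
i=3: 8>=8, unchanged → [0, 3, 8, 8, 4, 2, 0, 8]
i=4: 4<8, vec[4] = 8+1 = 9 → [0, 3, 8, 8, 9, 2, 0, 8]
i=5: 2<9, vec[5] = 9+1 = 10 → [0, 3, 8, 8, 9, 10, 0, 8]
i=6: 0<10, vec[6] = 10+1 = 11 → [0, 3, 8, 8, 9, 10, 11, 8]
i=7: 8<11, vec[7] = 11+1 = 12 → [0, 3, 8, 8, 9, 10, 11, 12]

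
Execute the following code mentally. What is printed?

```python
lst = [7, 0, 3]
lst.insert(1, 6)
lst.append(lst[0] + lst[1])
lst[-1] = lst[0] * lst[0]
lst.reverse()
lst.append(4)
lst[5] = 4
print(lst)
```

insert 6 at 1 → [7, 6, 0, 3]
append lst[0]+lst[1] = 7+6 = 13 → [7, 6, 0, 3, 13]
lst[-1] = lst[0]*lst[0] = 7*7 = 49 → [7, 6, 0, 3, 49]
reverse → [49, 3, 0, 6, 7]
append 4 → [49, 3, 0, 6, 7, 4]
lst[5] = 4 → [49, 3, 0, 6, 7, 4]

[49, 3, 0, 6, 7, 4]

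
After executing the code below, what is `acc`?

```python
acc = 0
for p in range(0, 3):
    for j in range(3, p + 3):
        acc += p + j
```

p=1,j=3: acc = 0+4 = 4
p=2,j=3: acc = 4+5 = 9
p=2,j=4: acc = 9+6 = 15

15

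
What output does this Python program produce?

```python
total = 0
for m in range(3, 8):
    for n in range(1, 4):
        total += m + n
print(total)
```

105

m=3,n=1: total = 0+4 = 4
m=3,n=2: total = 4+5 = 9
m=3,n=3: total = 9+6 = 15
m=4,n=1: total = 15+5 = 20
m=4,n=2: total = 20+6 = 26
m=4,n=3: total = 26+7 = 33
m=5,n=1: total = 33+6 = 39
m=5,n=2: total = 39+7 = 46
m=5,n=3: total = 46+8 = 54
m=6,n=1: total = 54+7 = 61
m=6,n=2: total = 61+8 = 69
m=6,n=3: total = 69+9 = 78
m=7,n=1: total = 78+8 = 86
m=7,n=2: total = 86+9 = 95
m=7,n=3: total = 95+10 = 105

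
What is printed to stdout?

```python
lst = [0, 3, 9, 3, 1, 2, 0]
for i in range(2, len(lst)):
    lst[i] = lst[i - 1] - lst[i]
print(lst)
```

i=2: lst[2] = 3-9 = -6 → [0, 3, -6, 3, 1, 2, 0]
i=3: lst[3] = (-6)-3 = -9 → [0, 3, -6, -9, 1, 2, 0]
i=4: lst[4] = (-9)-1 = -10 → [0, 3, -6, -9, -10, 2, 0]
i=5: lst[5] = (-10)-2 = -12 → [0, 3, -6, -9, -10, -12, 0]
i=6: lst[6] = (-12)-0 = -12 → [0, 3, -6, -9, -10, -12, -12]

[0, 3, -6, -9, -10, -12, -12]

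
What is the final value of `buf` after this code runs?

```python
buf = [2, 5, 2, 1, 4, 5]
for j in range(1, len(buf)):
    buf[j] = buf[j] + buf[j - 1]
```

[2, 7, 9, 10, 14, 19]

j=1: buf[1] = 5+2 = 7 → [2, 7, 2, 1, 4, 5]
j=2: buf[2] = 2+7 = 9 → [2, 7, 9, 1, 4, 5]
j=3: buf[3] = 1+9 = 10 → [2, 7, 9, 10, 4, 5]
j=4: buf[4] = 4+10 = 14 → [2, 7, 9, 10, 14, 5]
j=5: buf[5] = 5+14 = 19 → [2, 7, 9, 10, 14, 19]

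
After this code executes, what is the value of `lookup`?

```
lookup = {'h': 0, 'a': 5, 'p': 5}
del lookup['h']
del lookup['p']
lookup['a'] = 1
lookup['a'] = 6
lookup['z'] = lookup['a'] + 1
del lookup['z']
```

{'a': 6}

del 'h' → {'a': 5, 'p': 5}
del 'p' → {'a': 5}
lookup['a'] = 1 → {'a': 1}
lookup['a'] = 6 → {'a': 6}
lookup['z'] = lookup['a']+1 = 7 → {'a': 6, 'z': 7}
del 'z' → {'a': 6}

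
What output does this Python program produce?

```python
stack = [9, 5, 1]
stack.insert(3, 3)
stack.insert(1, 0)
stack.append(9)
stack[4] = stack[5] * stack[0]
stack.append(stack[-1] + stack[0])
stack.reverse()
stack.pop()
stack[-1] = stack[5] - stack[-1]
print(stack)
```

insert 3 at 3 → [9, 5, 1, 3]
insert 0 at 1 → [9, 0, 5, 1, 3]
append 9 → [9, 0, 5, 1, 3, 9]
stack[4] = stack[5]*stack[0] = 9*9 = 81 → [9, 0, 5, 1, 81, 9]
append stack[-1]+stack[0] = 9+9 = 18 → [9, 0, 5, 1, 81, 9, 18]
reverse → [18, 9, 81, 1, 5, 0, 9]
pop() removes 9 → [18, 9, 81, 1, 5, 0]
stack[-1] = stack[5]-stack[-1] = 0-0 = 0 → [18, 9, 81, 1, 5, 0]

[18, 9, 81, 1, 5, 0]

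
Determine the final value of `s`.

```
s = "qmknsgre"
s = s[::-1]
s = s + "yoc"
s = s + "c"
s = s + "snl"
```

reverse → 'ergsnkmq'
+ 'yoc' → 'ergsnkmqyoc'
+ 'c' → 'ergsnkmqyocc'
+ 'snl' → 'ergsnkmqyoccsnl'

'ergsnkmqyoccsnl'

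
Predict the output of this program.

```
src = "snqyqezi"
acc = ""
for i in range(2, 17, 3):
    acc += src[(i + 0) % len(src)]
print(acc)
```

qesyz

i=2: add src[2]='q' → 'q'
i=5: add src[5]='e' → 'qe'
i=8: add src[0]='s' → 'qes'
i=11: add src[3]='y' → 'qesy'
i=14: add src[6]='z' → 'qesyz'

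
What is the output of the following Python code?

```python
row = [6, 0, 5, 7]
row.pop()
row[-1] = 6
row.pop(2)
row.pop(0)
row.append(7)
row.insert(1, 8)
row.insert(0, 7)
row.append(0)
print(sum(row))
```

22

pop() removes 7 → [6, 0, 5]
row[-1] = 6 → [6, 0, 6]
pop(2) removes 6 → [6, 0]
pop(0) removes 6 → [0]
append 7 → [0, 7]
insert 8 at 1 → [0, 8, 7]
insert 7 at 0 → [7, 0, 8, 7]
append 0 → [7, 0, 8, 7, 0]
sum = 22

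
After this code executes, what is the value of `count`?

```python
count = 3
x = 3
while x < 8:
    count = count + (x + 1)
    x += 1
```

33

x=3: count = 3+4 = 7
x=4: count = 7+5 = 12
x=5: count = 12+6 = 18
x=6: count = 18+7 = 25
x=7: count = 25+8 = 33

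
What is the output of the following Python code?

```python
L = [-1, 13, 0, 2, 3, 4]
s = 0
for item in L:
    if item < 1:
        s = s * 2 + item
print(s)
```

-2

item=-1: <1, s = 0*2+(-1) = -1
item=13: not <1
item=0: <1, s = (-1)*2+0 = -2
item=2: not <1
item=3: not <1
item=4: not <1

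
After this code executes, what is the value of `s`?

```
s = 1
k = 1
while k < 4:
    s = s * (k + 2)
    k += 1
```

k=1: s = 1*3 = 3
k=2: s = 3*4 = 12
k=3: s = 12*5 = 60

60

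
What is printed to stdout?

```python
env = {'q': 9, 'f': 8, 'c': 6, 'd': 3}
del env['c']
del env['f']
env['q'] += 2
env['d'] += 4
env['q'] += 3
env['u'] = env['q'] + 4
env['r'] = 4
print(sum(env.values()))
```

43

del 'c' → {'q': 9, 'f': 8, 'd': 3}
del 'f' → {'q': 9, 'd': 3}
env['q'] = 9+2 = 11 → {'q': 11, 'd': 3}
env['d'] = 3+4 = 7 → {'q': 11, 'd': 7}
env['q'] = 11+3 = 14 → {'q': 14, 'd': 7}
env['u'] = env['q']+4 = 18 → {'q': 14, 'd': 7, 'u': 18}
env['r'] = 4 → {'q': 14, 'd': 7, 'u': 18, 'r': 4}
sum of values = 43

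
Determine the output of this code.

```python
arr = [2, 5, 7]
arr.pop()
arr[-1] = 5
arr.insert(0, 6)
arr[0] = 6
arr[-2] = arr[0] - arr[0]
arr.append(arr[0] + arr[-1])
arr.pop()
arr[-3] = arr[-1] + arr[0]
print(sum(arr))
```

16

pop() removes 7 → [2, 5]
arr[-1] = 5 → [2, 5]
insert 6 at 0 → [6, 2, 5]
arr[0] = 6 → [6, 2, 5]
arr[-2] = arr[0]-arr[0] = 6-6 = 0 → [6, 0, 5]
append arr[0]+arr[-1] = 6+5 = 11 → [6, 0, 5, 11]
pop() removes 11 → [6, 0, 5]
arr[-3] = arr[-1]+arr[0] = 5+6 = 11 → [11, 0, 5]
sum = 16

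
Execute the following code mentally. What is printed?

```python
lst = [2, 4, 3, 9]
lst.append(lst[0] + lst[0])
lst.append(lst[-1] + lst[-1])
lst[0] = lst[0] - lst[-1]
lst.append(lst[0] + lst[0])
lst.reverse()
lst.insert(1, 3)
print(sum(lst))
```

13

append lst[0]+lst[0] = 2+2 = 4 → [2, 4, 3, 9, 4]
append lst[-1]+lst[-1] = 4+4 = 8 → [2, 4, 3, 9, 4, 8]
lst[0] = lst[0]-lst[-1] = 2-8 = -6 → [-6, 4, 3, 9, 4, 8]
append lst[0]+lst[0] = (-6)+(-6) = -12 → [-6, 4, 3, 9, 4, 8, -12]
reverse → [-12, 8, 4, 9, 3, 4, -6]
insert 3 at 1 → [-12, 3, 8, 4, 9, 3, 4, -6]
sum = 13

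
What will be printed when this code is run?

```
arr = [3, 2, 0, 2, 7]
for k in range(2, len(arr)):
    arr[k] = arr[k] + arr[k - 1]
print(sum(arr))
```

22

k=2: arr[2] = 0+2 = 2 → [3, 2, 2, 2, 7]
k=3: arr[3] = 2+2 = 4 → [3, 2, 2, 4, 7]
k=4: arr[4] = 7+4 = 11 → [3, 2, 2, 4, 11]
sum = 22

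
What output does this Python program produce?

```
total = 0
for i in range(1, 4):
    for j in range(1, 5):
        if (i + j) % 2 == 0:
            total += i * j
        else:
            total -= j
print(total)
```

12

i=1,j=1: even sum, total = 0+1 = 1
i=1,j=2: odd sum, total = 1-2 = -1
i=1,j=3: even sum, total = (-1)+3 = 2
i=1,j=4: odd sum, total = 2-4 = -2
i=2,j=1: odd sum, total = (-2)-1 = -3
i=2,j=2: even sum, total = (-3)+4 = 1
i=2,j=3: odd sum, total = 1-3 = -2
i=2,j=4: even sum, total = (-2)+8 = 6
i=3,j=1: even sum, total = 6+3 = 9
i=3,j=2: odd sum, total = 9-2 = 7
i=3,j=3: even sum, total = 7+9 = 16
i=3,j=4: odd sum, total = 16-4 = 12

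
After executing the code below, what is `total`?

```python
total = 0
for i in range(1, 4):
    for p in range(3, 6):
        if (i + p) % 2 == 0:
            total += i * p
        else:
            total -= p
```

24

i=1,p=3: even sum, total = 0+3 = 3
i=1,p=4: odd sum, total = 3-4 = -1
i=1,p=5: even sum, total = (-1)+5 = 4
i=2,p=3: odd sum, total = 4-3 = 1
i=2,p=4: even sum, total = 1+8 = 9
i=2,p=5: odd sum, total = 9-5 = 4
i=3,p=3: even sum, total = 4+9 = 13
i=3,p=4: odd sum, total = 13-4 = 9
i=3,p=5: even sum, total = 9+15 = 24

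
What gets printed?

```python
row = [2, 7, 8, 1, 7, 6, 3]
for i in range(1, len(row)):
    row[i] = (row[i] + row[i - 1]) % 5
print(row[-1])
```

i=1: row[1] = (7+2)%5 = 4 → [2, 4, 8, 1, 7, 6, 3]
i=2: row[2] = (8+4)%5 = 2 → [2, 4, 2, 1, 7, 6, 3]
i=3: row[3] = (1+2)%5 = 3 → [2, 4, 2, 3, 7, 6, 3]
i=4: row[4] = (7+3)%5 = 0 → [2, 4, 2, 3, 0, 6, 3]
i=5: row[5] = (6+0)%5 = 1 → [2, 4, 2, 3, 0, 1, 3]
i=6: row[6] = (3+1)%5 = 4 → [2, 4, 2, 3, 0, 1, 4]

4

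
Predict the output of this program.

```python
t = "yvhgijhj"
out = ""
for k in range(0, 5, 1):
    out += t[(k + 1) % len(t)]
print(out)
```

k=0: add t[1]='v' → 'v'
k=1: add t[2]='h' → 'vh'
k=2: add t[3]='g' → 'vhg'
k=3: add t[4]='i' → 'vhgi'
k=4: add t[5]='j' → 'vhgij'

vhgij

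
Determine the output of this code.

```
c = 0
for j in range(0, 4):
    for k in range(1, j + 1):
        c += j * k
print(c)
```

j=1,k=1: c = 0+1 = 1
j=2,k=1: c = 1+2 = 3
j=2,k=2: c = 3+4 = 7
j=3,k=1: c = 7+3 = 10
j=3,k=2: c = 10+6 = 16
j=3,k=3: c = 16+9 = 25

25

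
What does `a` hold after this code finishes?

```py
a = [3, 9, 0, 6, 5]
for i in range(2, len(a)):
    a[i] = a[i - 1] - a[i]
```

i=2: a[2] = 9-0 = 9 → [3, 9, 9, 6, 5]
i=3: a[3] = 9-6 = 3 → [3, 9, 9, 3, 5]
i=4: a[4] = 3-5 = -2 → [3, 9, 9, 3, -2]

[3, 9, 9, 3, -2]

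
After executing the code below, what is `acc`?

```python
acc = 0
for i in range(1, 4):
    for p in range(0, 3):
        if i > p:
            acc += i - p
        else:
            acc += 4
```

22

i=1,p=0: 1>0, acc = 0+1 = 1
i=1,p=1: not 1>1, acc = 1+4 = 5
i=1,p=2: not 1>2, acc = 5+4 = 9
i=2,p=0: 2>0, acc = 9+2 = 11
i=2,p=1: 2>1, acc = 11+1 = 12
i=2,p=2: not 2>2, acc = 12+4 = 16
i=3,p=0: 3>0, acc = 16+3 = 19
i=3,p=1: 3>1, acc = 19+2 = 21
i=3,p=2: 3>2, acc = 21+1 = 22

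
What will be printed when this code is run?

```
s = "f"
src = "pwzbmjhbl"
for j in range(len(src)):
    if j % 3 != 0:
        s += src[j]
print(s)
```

fwzmjbl

j=0: skip
j=1: add 'w' → 'fw'
j=2: add 'z' → 'fwz'
j=3: skip
j=4: add 'm' → 'fwzm'
j=5: add 'j' → 'fwzmj'
j=6: skip
j=7: add 'b' → 'fwzmjb'
j=8: add 'l' → 'fwzmjbl'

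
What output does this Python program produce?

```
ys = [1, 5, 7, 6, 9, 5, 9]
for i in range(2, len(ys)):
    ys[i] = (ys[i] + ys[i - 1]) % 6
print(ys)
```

[1, 5, 0, 0, 3, 2, 5]

i=2: ys[2] = (7+5)%6 = 0 → [1, 5, 0, 6, 9, 5, 9]
i=3: ys[3] = (6+0)%6 = 0 → [1, 5, 0, 0, 9, 5, 9]
i=4: ys[4] = (9+0)%6 = 3 → [1, 5, 0, 0, 3, 5, 9]
i=5: ys[5] = (5+3)%6 = 2 → [1, 5, 0, 0, 3, 2, 9]
i=6: ys[6] = (9+2)%6 = 5 → [1, 5, 0, 0, 3, 2, 5]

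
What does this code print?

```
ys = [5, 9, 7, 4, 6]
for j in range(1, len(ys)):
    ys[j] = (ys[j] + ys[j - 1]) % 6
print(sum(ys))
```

12

j=1: ys[1] = (9+5)%6 = 2 → [5, 2, 7, 4, 6]
j=2: ys[2] = (7+2)%6 = 3 → [5, 2, 3, 4, 6]
j=3: ys[3] = (4+3)%6 = 1 → [5, 2, 3, 1, 6]
j=4: ys[4] = (6+1)%6 = 1 → [5, 2, 3, 1, 1]
sum = 12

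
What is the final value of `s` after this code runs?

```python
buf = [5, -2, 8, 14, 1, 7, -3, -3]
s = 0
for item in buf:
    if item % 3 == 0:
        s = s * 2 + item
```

item=5: not %3==0
item=-2: not %3==0
item=8: not %3==0
item=14: not %3==0
item=1: not %3==0
item=7: not %3==0
item=-3: %3==0, s = 0*2+(-3) = -3
item=-3: %3==0, s = (-3)*2+(-3) = -9

-9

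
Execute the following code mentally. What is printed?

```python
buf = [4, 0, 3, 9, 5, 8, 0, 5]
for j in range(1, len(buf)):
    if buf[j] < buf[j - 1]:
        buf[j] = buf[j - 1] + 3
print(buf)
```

j=1: 0<4, buf[1] = 4+3 = 7 → [4, 7, 3, 9, 5, 8, 0, 5]
j=2: 3<7, buf[2] = 7+3 = 10 → [4, 7, 10, 9, 5, 8, 0, 5]
j=3: 9<10, buf[3] = 10+3 = 13 → [4, 7, 10, 13, 5, 8, 0, 5]
j=4: 5<13, buf[4] = 13+3 = 16 → [4, 7, 10, 13, 16, 8, 0, 5]
j=5: 8<16, buf[5] = 16+3 = 19 → [4, 7, 10, 13, 16, 19, 0, 5]
j=6: 0<19, buf[6] = 19+3 = 22 → [4, 7, 10, 13, 16, 19, 22, 5]
j=7: 5<22, buf[7] = 22+3 = 25 → [4, 7, 10, 13, 16, 19, 22, 25]

[4, 7, 10, 13, 16, 19, 22, 25]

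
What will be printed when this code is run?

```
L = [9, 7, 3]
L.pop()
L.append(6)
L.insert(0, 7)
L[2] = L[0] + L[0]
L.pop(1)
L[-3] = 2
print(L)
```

pop() removes 3 → [9, 7]
append 6 → [9, 7, 6]
insert 7 at 0 → [7, 9, 7, 6]
L[2] = L[0]+L[0] = 7+7 = 14 → [7, 9, 14, 6]
pop(1) removes 9 → [7, 14, 6]
L[-3] = 2 → [2, 14, 6]

[2, 14, 6]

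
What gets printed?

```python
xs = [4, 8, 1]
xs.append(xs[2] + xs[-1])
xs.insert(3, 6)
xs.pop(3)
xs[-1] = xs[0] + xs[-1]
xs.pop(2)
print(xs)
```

[4, 8, 6]

append xs[2]+xs[-1] = 1+1 = 2 → [4, 8, 1, 2]
insert 6 at 3 → [4, 8, 1, 6, 2]
pop(3) removes 6 → [4, 8, 1, 2]
xs[-1] = xs[0]+xs[-1] = 4+2 = 6 → [4, 8, 1, 6]
pop(2) removes 1 → [4, 8, 6]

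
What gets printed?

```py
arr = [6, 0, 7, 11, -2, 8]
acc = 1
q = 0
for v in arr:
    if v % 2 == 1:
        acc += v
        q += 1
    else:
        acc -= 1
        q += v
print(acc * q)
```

v=6: not odd, acc = 1-1 = 0; q=6
v=0: not odd, acc = 0-1 = -1; q=6
v=7: odd, acc = (-1)+7 = 6; q=7
v=11: odd, acc = 6+11 = 17; q=8
v=-2: not odd, acc = 17-1 = 16; q=6
v=8: not odd, acc = 16-1 = 15; q=14
acc*q = 15*14 = 210

210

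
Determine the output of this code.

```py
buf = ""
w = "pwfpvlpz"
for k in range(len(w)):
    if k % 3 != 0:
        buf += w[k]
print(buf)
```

wfvlz

k=0: skip
k=1: add 'w' → 'w'
k=2: add 'f' → 'wf'
k=3: skip
k=4: add 'v' → 'wfv'
k=5: add 'l' → 'wfvl'
k=6: skip
k=7: add 'z' → 'wfvlz'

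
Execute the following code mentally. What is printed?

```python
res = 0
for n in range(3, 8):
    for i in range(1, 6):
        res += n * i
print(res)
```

n=3,i=1: res = 0+3 = 3
n=3,i=2: res = 3+6 = 9
n=3,i=3: res = 9+9 = 18
n=3,i=4: res = 18+12 = 30
n=3,i=5: res = 30+15 = 45
n=4,i=1: res = 45+4 = 49
n=4,i=2: res = 49+8 = 57
n=4,i=3: res = 57+12 = 69
n=4,i=4: res = 69+16 = 85
n=4,i=5: res = 85+20 = 105
n=5,i=1: res = 105+5 = 110
n=5,i=2: res = 110+10 = 120
n=5,i=3: res = 120+15 = 135
n=5,i=4: res = 135+20 = 155
n=5,i=5: res = 155+25 = 180
n=6,i=1: res = 180+6 = 186
n=6,i=2: res = 186+12 = 198
n=6,i=3: res = 198+18 = 216
n=6,i=4: res = 216+24 = 240
n=6,i=5: res = 240+30 = 270
n=7,i=1: res = 270+7 = 277
n=7,i=2: res = 277+14 = 291
n=7,i=3: res = 291+21 = 312
n=7,i=4: res = 312+28 = 340
n=7,i=5: res = 340+35 = 375

375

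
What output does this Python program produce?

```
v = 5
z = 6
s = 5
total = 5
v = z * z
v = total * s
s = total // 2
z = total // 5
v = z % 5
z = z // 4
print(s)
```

2

v = 6*6 = 36
v = 5*5 = 25
s = 5//2 = 2
z = 5//5 = 1
v = 1%5 = 1
z = 1//4 = 0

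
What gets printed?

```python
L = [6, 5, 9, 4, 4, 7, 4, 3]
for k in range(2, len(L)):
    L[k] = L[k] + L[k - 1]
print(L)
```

[6, 5, 14, 18, 22, 29, 33, 36]

k=2: L[2] = 9+5 = 14 → [6, 5, 14, 4, 4, 7, 4, 3]
k=3: L[3] = 4+14 = 18 → [6, 5, 14, 18, 4, 7, 4, 3]
k=4: L[4] = 4+18 = 22 → [6, 5, 14, 18, 22, 7, 4, 3]
k=5: L[5] = 7+22 = 29 → [6, 5, 14, 18, 22, 29, 4, 3]
k=6: L[6] = 4+29 = 33 → [6, 5, 14, 18, 22, 29, 33, 3]
k=7: L[7] = 3+33 = 36 → [6, 5, 14, 18, 22, 29, 33, 36]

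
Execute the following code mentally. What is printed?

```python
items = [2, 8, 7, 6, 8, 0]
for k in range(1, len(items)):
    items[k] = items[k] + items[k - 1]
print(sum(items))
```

114

k=1: items[1] = 8+2 = 10 → [2, 10, 7, 6, 8, 0]
k=2: items[2] = 7+10 = 17 → [2, 10, 17, 6, 8, 0]
k=3: items[3] = 6+17 = 23 → [2, 10, 17, 23, 8, 0]
k=4: items[4] = 8+23 = 31 → [2, 10, 17, 23, 31, 0]
k=5: items[5] = 0+31 = 31 → [2, 10, 17, 23, 31, 31]
sum = 114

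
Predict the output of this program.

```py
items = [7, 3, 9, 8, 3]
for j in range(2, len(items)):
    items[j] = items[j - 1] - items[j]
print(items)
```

[7, 3, -6, -14, -17]

j=2: items[2] = 3-9 = -6 → [7, 3, -6, 8, 3]
j=3: items[3] = (-6)-8 = -14 → [7, 3, -6, -14, 3]
j=4: items[4] = (-14)-3 = -17 → [7, 3, -6, -14, -17]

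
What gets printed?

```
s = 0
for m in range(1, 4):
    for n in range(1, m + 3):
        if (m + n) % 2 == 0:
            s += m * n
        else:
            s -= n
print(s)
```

m=1,n=1: even sum, s = 0+1 = 1
m=1,n=2: odd sum, s = 1-2 = -1
m=1,n=3: even sum, s = (-1)+3 = 2
m=2,n=1: odd sum, s = 2-1 = 1
m=2,n=2: even sum, s = 1+4 = 5
m=2,n=3: odd sum, s = 5-3 = 2
m=2,n=4: even sum, s = 2+8 = 10
m=3,n=1: even sum, s = 10+3 = 13
m=3,n=2: odd sum, s = 13-2 = 11
m=3,n=3: even sum, s = 11+9 = 20
m=3,n=4: odd sum, s = 20-4 = 16
m=3,n=5: even sum, s = 16+15 = 31

31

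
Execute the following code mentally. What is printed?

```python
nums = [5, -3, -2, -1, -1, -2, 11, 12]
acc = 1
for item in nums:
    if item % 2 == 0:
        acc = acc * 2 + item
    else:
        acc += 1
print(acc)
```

item=5: not even, acc = 1+1 = 2
item=-3: not even, acc = 2+1 = 3
item=-2: even, acc = 3*2+(-2) = 4
item=-1: not even, acc = 4+1 = 5
item=-1: not even, acc = 5+1 = 6
item=-2: even, acc = 6*2+(-2) = 10
item=11: not even, acc = 10+1 = 11
item=12: even, acc = 11*2+12 = 34

34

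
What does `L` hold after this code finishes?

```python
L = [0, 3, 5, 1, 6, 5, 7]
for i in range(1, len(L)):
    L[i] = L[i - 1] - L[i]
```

[0, -3, -8, -9, -15, -20, -27]

i=1: L[1] = 0-3 = -3 → [0, -3, 5, 1, 6, 5, 7]
i=2: L[2] = (-3)-5 = -8 → [0, -3, -8, 1, 6, 5, 7]
i=3: L[3] = (-8)-1 = -9 → [0, -3, -8, -9, 6, 5, 7]
i=4: L[4] = (-9)-6 = -15 → [0, -3, -8, -9, -15, 5, 7]
i=5: L[5] = (-15)-5 = -20 → [0, -3, -8, -9, -15, -20, 7]
i=6: L[6] = (-20)-7 = -27 → [0, -3, -8, -9, -15, -20, -27]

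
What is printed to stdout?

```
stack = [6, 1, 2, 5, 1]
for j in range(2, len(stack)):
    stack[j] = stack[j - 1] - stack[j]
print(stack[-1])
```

j=2: stack[2] = 1-2 = -1 → [6, 1, -1, 5, 1]
j=3: stack[3] = (-1)-5 = -6 → [6, 1, -1, -6, 1]
j=4: stack[4] = (-6)-1 = -7 → [6, 1, -1, -6, -7]

-7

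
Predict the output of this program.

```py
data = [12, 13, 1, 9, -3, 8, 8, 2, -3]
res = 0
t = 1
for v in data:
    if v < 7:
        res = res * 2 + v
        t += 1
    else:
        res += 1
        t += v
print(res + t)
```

100

v=12: not <7, res = 0+1 = 1; t=13
v=13: not <7, res = 1+1 = 2; t=26
v=1: <7, res = 2*2+1 = 5; t=27
v=9: not <7, res = 5+1 = 6; t=36
v=-3: <7, res = 6*2+(-3) = 9; t=37
v=8: not <7, res = 9+1 = 10; t=45
v=8: not <7, res = 10+1 = 11; t=53
v=2: <7, res = 11*2+2 = 24; t=54
v=-3: <7, res = 24*2+(-3) = 45; t=55
res+t = 45+55 = 100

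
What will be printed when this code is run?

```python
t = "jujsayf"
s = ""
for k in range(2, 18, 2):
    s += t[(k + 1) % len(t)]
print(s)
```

k=2: add t[3]='s' → 's'
k=4: add t[5]='y' → 'sy'
k=6: add t[0]='j' → 'syj'
k=8: add t[2]='j' → 'syjj'
k=10: add t[4]='a' → 'syjja'
k=12: add t[6]='f' → 'syjjaf'
k=14: add t[1]='u' → 'syjjafu'
k=16: add t[3]='s' → 'syjjafus'

syjjafus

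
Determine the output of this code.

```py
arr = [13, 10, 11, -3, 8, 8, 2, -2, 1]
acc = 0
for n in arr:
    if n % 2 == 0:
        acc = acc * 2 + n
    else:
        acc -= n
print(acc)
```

-287

n=13: not even, acc = 0-13 = -13
n=10: even, acc = (-13)*2+10 = -16
n=11: not even, acc = (-16)-11 = -27
n=-3: not even, acc = (-27)-(-3) = -24
n=8: even, acc = (-24)*2+8 = -40
n=8: even, acc = (-40)*2+8 = -72
n=2: even, acc = (-72)*2+2 = -142
n=-2: even, acc = (-142)*2+(-2) = -286
n=1: not even, acc = (-286)-1 = -287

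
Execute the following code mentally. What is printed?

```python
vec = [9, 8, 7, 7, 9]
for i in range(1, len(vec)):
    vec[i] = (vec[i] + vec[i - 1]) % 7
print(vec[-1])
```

i=1: vec[1] = (8+9)%7 = 3 → [9, 3, 7, 7, 9]
i=2: vec[2] = (7+3)%7 = 3 → [9, 3, 3, 7, 9]
i=3: vec[3] = (7+3)%7 = 3 → [9, 3, 3, 3, 9]
i=4: vec[4] = (9+3)%7 = 5 → [9, 3, 3, 3, 5]

5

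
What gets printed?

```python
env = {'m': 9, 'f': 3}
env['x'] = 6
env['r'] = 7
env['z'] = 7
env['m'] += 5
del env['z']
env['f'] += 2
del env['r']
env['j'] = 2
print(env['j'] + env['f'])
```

env['x'] = 6 → {'m': 9, 'f': 3, 'x': 6}
env['r'] = 7 → {'m': 9, 'f': 3, 'x': 6, 'r': 7}
env['z'] = 7 → {'m': 9, 'f': 3, 'x': 6, 'r': 7, 'z': 7}
env['m'] = 9+5 = 14 → {'m': 14, 'f': 3, 'x': 6, 'r': 7, 'z': 7}
del 'z' → {'m': 14, 'f': 3, 'x': 6, 'r': 7}
env['f'] = 3+2 = 5 → {'m': 14, 'f': 5, 'x': 6, 'r': 7}
del 'r' → {'m': 14, 'f': 5, 'x': 6}
env['j'] = 2 → {'m': 14, 'f': 5, 'x': 6, 'j': 2}
env['j']+env['f'] = 2+5 = 7

7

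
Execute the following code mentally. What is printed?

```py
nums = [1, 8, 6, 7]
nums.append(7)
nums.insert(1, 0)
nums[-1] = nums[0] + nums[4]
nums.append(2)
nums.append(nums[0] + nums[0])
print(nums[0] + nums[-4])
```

append 7 → [1, 8, 6, 7, 7]
insert 0 at 1 → [1, 0, 8, 6, 7, 7]
nums[-1] = nums[0]+nums[4] = 1+7 = 8 → [1, 0, 8, 6, 7, 8]
append 2 → [1, 0, 8, 6, 7, 8, 2]
append nums[0]+nums[0] = 1+1 = 2 → [1, 0, 8, 6, 7, 8, 2, 2]
nums[0]+nums[-4] = 1+7 = 8

8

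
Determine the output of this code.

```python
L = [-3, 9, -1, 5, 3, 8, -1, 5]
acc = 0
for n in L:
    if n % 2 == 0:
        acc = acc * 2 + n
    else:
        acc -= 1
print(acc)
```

n=-3: not even, acc = 0-1 = -1
n=9: not even, acc = (-1)-1 = -2
n=-1: not even, acc = (-2)-1 = -3
n=5: not even, acc = (-3)-1 = -4
n=3: not even, acc = (-4)-1 = -5
n=8: even, acc = (-5)*2+8 = -2
n=-1: not even, acc = (-2)-1 = -3
n=5: not even, acc = (-3)-1 = -4

-4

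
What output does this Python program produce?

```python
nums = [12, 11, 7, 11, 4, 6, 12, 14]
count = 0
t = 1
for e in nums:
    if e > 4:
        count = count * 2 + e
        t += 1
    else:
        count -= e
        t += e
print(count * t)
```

16200

e=12: >4, count = 0*2+12 = 12; t=2
e=11: >4, count = 12*2+11 = 35; t=3
e=7: >4, count = 35*2+7 = 77; t=4
e=11: >4, count = 77*2+11 = 165; t=5
e=4: not >4, count = 165-4 = 161; t=9
e=6: >4, count = 161*2+6 = 328; t=10
e=12: >4, count = 328*2+12 = 668; t=11
e=14: >4, count = 668*2+14 = 1350; t=12
count*t = 1350*12 = 16200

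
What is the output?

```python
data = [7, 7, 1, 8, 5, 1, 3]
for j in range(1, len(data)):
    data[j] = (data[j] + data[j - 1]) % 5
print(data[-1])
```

2

j=1: data[1] = (7+7)%5 = 4 → [7, 4, 1, 8, 5, 1, 3]
j=2: data[2] = (1+4)%5 = 0 → [7, 4, 0, 8, 5, 1, 3]
j=3: data[3] = (8+0)%5 = 3 → [7, 4, 0, 3, 5, 1, 3]
j=4: data[4] = (5+3)%5 = 3 → [7, 4, 0, 3, 3, 1, 3]
j=5: data[5] = (1+3)%5 = 4 → [7, 4, 0, 3, 3, 4, 3]
j=6: data[6] = (3+4)%5 = 2 → [7, 4, 0, 3, 3, 4, 2]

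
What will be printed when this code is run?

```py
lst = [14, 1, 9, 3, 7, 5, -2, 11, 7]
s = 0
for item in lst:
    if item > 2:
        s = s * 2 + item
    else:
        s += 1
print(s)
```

1405

item=14: >2, s = 0*2+14 = 14
item=1: not >2, s = 14+1 = 15
item=9: >2, s = 15*2+9 = 39
item=3: >2, s = 39*2+3 = 81
item=7: >2, s = 81*2+7 = 169
item=5: >2, s = 169*2+5 = 343
item=-2: not >2, s = 343+1 = 344
item=11: >2, s = 344*2+11 = 699
item=7: >2, s = 699*2+7 = 1405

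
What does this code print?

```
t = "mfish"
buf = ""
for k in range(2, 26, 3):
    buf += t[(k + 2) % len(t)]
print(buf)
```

himsfhim

k=2: add t[4]='h' → 'h'
k=5: add t[2]='i' → 'hi'
k=8: add t[0]='m' → 'him'
k=11: add t[3]='s' → 'hims'
k=14: add t[1]='f' → 'himsf'
k=17: add t[4]='h' → 'himsfh'
k=20: add t[2]='i' → 'himsfhi'
k=23: add t[0]='m' → 'himsfhim'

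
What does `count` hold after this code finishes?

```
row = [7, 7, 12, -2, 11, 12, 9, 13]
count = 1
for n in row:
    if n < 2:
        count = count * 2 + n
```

n=7: not <2
n=7: not <2
n=12: not <2
n=-2: <2, count = 1*2+(-2) = 0
n=11: not <2
n=12: not <2
n=9: not <2
n=13: not <2

0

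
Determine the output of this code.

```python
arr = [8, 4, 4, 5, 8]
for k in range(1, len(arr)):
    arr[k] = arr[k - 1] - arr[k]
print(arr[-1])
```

-13

k=1: arr[1] = 8-4 = 4 → [8, 4, 4, 5, 8]
k=2: arr[2] = 4-4 = 0 → [8, 4, 0, 5, 8]
k=3: arr[3] = 0-5 = -5 → [8, 4, 0, -5, 8]
k=4: arr[4] = (-5)-8 = -13 → [8, 4, 0, -5, -13]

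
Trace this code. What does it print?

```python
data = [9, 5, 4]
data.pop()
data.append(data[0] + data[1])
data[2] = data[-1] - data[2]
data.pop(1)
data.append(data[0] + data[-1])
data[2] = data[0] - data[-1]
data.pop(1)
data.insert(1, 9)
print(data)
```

pop() removes 4 → [9, 5]
append data[0]+data[1] = 9+5 = 14 → [9, 5, 14]
data[2] = data[-1]-data[2] = 14-14 = 0 → [9, 5, 0]
pop(1) removes 5 → [9, 0]
append data[0]+data[-1] = 9+0 = 9 → [9, 0, 9]
data[2] = data[0]-data[-1] = 9-9 = 0 → [9, 0, 0]
pop(1) removes 0 → [9, 0]
insert 9 at 1 → [9, 9, 0]

[9, 9, 0]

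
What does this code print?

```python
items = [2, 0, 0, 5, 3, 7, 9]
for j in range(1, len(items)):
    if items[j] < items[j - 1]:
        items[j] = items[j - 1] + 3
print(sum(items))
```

77

j=1: 0<2, items[1] = 2+3 = 5 → [2, 5, 0, 5, 3, 7, 9]
j=2: 0<5, items[2] = 5+3 = 8 → [2, 5, 8, 5, 3, 7, 9]
j=3: 5<8, items[3] = 8+3 = 11 → [2, 5, 8, 11, 3, 7, 9]
j=4: 3<11, items[4] = 11+3 = 14 → [2, 5, 8, 11, 14, 7, 9]
j=5: 7<14, items[5] = 14+3 = 17 → [2, 5, 8, 11, 14, 17, 9]
j=6: 9<17, items[6] = 17+3 = 20 → [2, 5, 8, 11, 14, 17, 20]
sum = 77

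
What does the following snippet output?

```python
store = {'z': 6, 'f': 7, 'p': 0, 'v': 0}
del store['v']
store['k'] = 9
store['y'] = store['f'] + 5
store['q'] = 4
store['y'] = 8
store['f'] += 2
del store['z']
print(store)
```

{'f': 9, 'p': 0, 'k': 9, 'y': 8, 'q': 4}

del 'v' → {'z': 6, 'f': 7, 'p': 0}
store['k'] = 9 → {'z': 6, 'f': 7, 'p': 0, 'k': 9}
store['y'] = store['f']+5 = 12 → {'z': 6, 'f': 7, 'p': 0, 'k': 9, 'y': 12}
store['q'] = 4 → {'z': 6, 'f': 7, 'p': 0, 'k': 9, 'y': 12, 'q': 4}
store['y'] = 8 → {'z': 6, 'f': 7, 'p': 0, 'k': 9, 'y': 8, 'q': 4}
store['f'] = 7+2 = 9 → {'z': 6, 'f': 9, 'p': 0, 'k': 9, 'y': 8, 'q': 4}
del 'z' → {'f': 9, 'p': 0, 'k': 9, 'y': 8, 'q': 4}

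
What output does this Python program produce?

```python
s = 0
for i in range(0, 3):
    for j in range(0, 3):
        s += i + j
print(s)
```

18

i=0,j=0: s = 0+0 = 0
i=0,j=1: s = 0+1 = 1
i=0,j=2: s = 1+2 = 3
i=1,j=0: s = 3+1 = 4
i=1,j=1: s = 4+2 = 6
i=1,j=2: s = 6+3 = 9
i=2,j=0: s = 9+2 = 11
i=2,j=1: s = 11+3 = 14
i=2,j=2: s = 14+4 = 18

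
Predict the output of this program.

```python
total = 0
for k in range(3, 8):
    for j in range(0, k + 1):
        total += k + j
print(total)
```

240

k=3,j=0: total = 0+3 = 3
k=3,j=1: total = 3+4 = 7
k=3,j=2: total = 7+5 = 12
k=3,j=3: total = 12+6 = 18
k=4,j=0: total = 18+4 = 22
k=4,j=1: total = 22+5 = 27
k=4,j=2: total = 27+6 = 33
k=4,j=3: total = 33+7 = 40
k=4,j=4: total = 40+8 = 48
k=5,j=0: total = 48+5 = 53
k=5,j=1: total = 53+6 = 59
k=5,j=2: total = 59+7 = 66
k=5,j=3: total = 66+8 = 74
k=5,j=4: total = 74+9 = 83
k=5,j=5: total = 83+10 = 93
k=6,j=0: total = 93+6 = 99
k=6,j=1: total = 99+7 = 106
k=6,j=2: total = 106+8 = 114
k=6,j=3: total = 114+9 = 123
k=6,j=4: total = 123+10 = 133
k=6,j=5: total = 133+11 = 144
k=6,j=6: total = 144+12 = 156
k=7,j=0: total = 156+7 = 163
k=7,j=1: total = 163+8 = 171
k=7,j=2: total = 171+9 = 180
k=7,j=3: total = 180+10 = 190
k=7,j=4: total = 190+11 = 201
k=7,j=5: total = 201+12 = 213
k=7,j=6: total = 213+13 = 226
k=7,j=7: total = 226+14 = 240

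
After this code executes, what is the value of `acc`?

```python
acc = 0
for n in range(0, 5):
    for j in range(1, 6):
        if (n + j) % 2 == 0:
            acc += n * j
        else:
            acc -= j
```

n=0,j=1: odd sum, acc = 0-1 = -1
n=0,j=2: even sum, acc = (-1)+0 = -1
n=0,j=3: odd sum, acc = (-1)-3 = -4
n=0,j=4: even sum, acc = (-4)+0 = -4
n=0,j=5: odd sum, acc = (-4)-5 = -9
n=1,j=1: even sum, acc = (-9)+1 = -8
n=1,j=2: odd sum, acc = (-8)-2 = -10
n=1,j=3: even sum, acc = (-10)+3 = -7
n=1,j=4: odd sum, acc = (-7)-4 = -11
n=1,j=5: even sum, acc = (-11)+5 = -6
n=2,j=1: odd sum, acc = (-6)-1 = -7
n=2,j=2: even sum, acc = (-7)+4 = -3
n=2,j=3: odd sum, acc = (-3)-3 = -6
n=2,j=4: even sum, acc = (-6)+8 = 2
n=2,j=5: odd sum, acc = 2-5 = -3
n=3,j=1: even sum, acc = (-3)+3 = 0
n=3,j=2: odd sum, acc = 0-2 = -2
n=3,j=3: even sum, acc = (-2)+9 = 7
n=3,j=4: odd sum, acc = 7-4 = 3
n=3,j=5: even sum, acc = 3+15 = 18
n=4,j=1: odd sum, acc = 18-1 = 17
n=4,j=2: even sum, acc = 17+8 = 25
n=4,j=3: odd sum, acc = 25-3 = 22
n=4,j=4: even sum, acc = 22+16 = 38
n=4,j=5: odd sum, acc = 38-5 = 33

33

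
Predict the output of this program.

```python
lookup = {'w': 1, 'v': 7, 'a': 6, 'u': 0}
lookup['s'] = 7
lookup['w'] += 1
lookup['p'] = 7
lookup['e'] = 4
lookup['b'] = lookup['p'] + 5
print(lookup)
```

{'w': 2, 'v': 7, 'a': 6, 'u': 0, 's': 7, 'p': 7, 'e': 4, 'b': 12}

lookup['s'] = 7 → {'w': 1, 'v': 7, 'a': 6, 'u': 0, 's': 7}
lookup['w'] = 1+1 = 2 → {'w': 2, 'v': 7, 'a': 6, 'u': 0, 's': 7}
lookup['p'] = 7 → {'w': 2, 'v': 7, 'a': 6, 'u': 0, 's': 7, 'p': 7}
lookup['e'] = 4 → {'w': 2, 'v': 7, 'a': 6, 'u': 0, 's': 7, 'p': 7, 'e': 4}
lookup['b'] = lookup['p']+5 = 12 → {'w': 2, 'v': 7, 'a': 6, 'u': 0, 's': 7, 'p': 7, 'e': 4, 'b': 12}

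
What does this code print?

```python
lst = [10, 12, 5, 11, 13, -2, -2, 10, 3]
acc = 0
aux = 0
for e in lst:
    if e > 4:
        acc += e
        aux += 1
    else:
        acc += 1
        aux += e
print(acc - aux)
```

e=10: >4, acc = 0+10 = 10; aux=1
e=12: >4, acc = 10+12 = 22; aux=2
e=5: >4, acc = 22+5 = 27; aux=3
e=11: >4, acc = 27+11 = 38; aux=4
e=13: >4, acc = 38+13 = 51; aux=5
e=-2: not >4, acc = 51+1 = 52; aux=3
e=-2: not >4, acc = 52+1 = 53; aux=1
e=10: >4, acc = 53+10 = 63; aux=2
e=3: not >4, acc = 63+1 = 64; aux=5
acc-aux = 64-5 = 59

59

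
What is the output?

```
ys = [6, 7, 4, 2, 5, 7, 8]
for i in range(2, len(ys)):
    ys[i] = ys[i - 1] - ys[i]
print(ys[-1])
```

i=2: ys[2] = 7-4 = 3 → [6, 7, 3, 2, 5, 7, 8]
i=3: ys[3] = 3-2 = 1 → [6, 7, 3, 1, 5, 7, 8]
i=4: ys[4] = 1-5 = -4 → [6, 7, 3, 1, -4, 7, 8]
i=5: ys[5] = (-4)-7 = -11 → [6, 7, 3, 1, -4, -11, 8]
i=6: ys[6] = (-11)-8 = -19 → [6, 7, 3, 1, -4, -11, -19]

-19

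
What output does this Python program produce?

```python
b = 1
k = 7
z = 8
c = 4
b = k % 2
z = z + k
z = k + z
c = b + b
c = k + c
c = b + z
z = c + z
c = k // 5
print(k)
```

7

b = 7%2 = 1
z = 8+7 = 15
z = 7+15 = 22
c = 1+1 = 2
c = 7+2 = 9
c = 1+22 = 23
z = 23+22 = 45
c = 7//5 = 1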